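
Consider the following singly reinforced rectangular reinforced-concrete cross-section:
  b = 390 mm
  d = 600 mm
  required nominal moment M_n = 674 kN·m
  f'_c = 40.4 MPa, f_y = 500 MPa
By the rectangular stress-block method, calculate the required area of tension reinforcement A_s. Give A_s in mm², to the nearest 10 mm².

With M_n = 0.85 f'_c a b (d − a/2), solve the quadratic for a:
a = d − √(d² − 2M_n/(0.85 f'_c b)) = 600 − √(600² − 2 × 674×10⁶/(0.85 × 40.4 × 390)) = 90.74 mm.
A_s = 0.85 f'_c a b / f_y = 0.85 × 40.4 × 90.74 × 390 / 500 = 2430.5 mm².

A_s ≈ 2430 mm²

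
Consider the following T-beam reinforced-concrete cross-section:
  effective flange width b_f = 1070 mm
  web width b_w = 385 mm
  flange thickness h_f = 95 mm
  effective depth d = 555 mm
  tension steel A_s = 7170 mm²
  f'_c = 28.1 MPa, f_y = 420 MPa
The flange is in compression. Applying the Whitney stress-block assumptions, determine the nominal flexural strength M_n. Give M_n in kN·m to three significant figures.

Tension: T = A_s f_y = 7170 × 420 = 3011400 N.
Try a within the flange: a = T/(0.85 f'_c b_f) = 3011400/(0.85 × 28.1 × 1070) = 117.83 mm.
a = 117.83 > h_f = 95 mm: the block extends into the web. Split into flange-overhang and web parts.
C_f = 0.85 f'_c (b_f − b_w) h_f = 0.85 × 28.1 × (1070 − 385) × 95 = 1554316 N.
Remaining web compression depth: a_w = (T − C_f)/(0.85 f'_c b_w) = (3011400 − 1554316)/(0.85 × 28.1 × 385) = 158.45 mm.
M_n = C_f(d − h_f/2) + (T − C_f)(d − a_w/2) = 1554316 × (555 − 47.5) + 1457084 × (555 − 79.225) = 788.82 + 693.24 = 1482.06 × 10⁶ N·mm.
M_n = 1482.06 kN·m.

M_n ≈ 1480 kN·m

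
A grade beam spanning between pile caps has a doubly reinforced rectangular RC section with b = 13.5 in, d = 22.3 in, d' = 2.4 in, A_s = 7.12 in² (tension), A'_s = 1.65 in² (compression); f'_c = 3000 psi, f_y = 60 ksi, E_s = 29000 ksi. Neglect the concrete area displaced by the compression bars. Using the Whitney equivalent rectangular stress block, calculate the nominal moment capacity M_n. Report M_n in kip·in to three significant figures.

M_n ≈ 7720 kip·in

Assume both steels yield.
a = (A_s − A'_s) f_y/(0.85 f'_c b) = (7.12 − 1.65) × 60/(0.85 × 3 × 13.5) = 9.534 in.
c = a/β₁ = 9.534/0.85 = 11.216 in; ε'_s = 0.003(c − d')/c = 0.0024 ≥ ε_y = 0.0021, so the compression steel yields.
M_n = (A_s − A'_s) f_y (d − a/2) + A'_s f_y (d − d') = 328.2 × (22.3 − 4.767) + 99 × (22.3 − 2.4) = 5754.3 + 1970.1 = 7724.4 kip·in.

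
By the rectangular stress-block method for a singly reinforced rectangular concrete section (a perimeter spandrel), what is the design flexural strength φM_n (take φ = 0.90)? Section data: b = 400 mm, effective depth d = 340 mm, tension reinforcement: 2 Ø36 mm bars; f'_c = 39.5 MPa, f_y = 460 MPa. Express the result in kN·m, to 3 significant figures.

φM_n ≈ 257 kN·m

A_s = 2 × 1018 = 2036 mm².
T = A_s f_y = 2036 × 460 = 936560 N = 936.56 kN.
From C = T: a = T/(0.85 f'_c b) = 936560/(0.85 × 39.5 × 400) = 69.74 mm.
M_n = T(d − a/2) = 936.56 kN × (340 − 34.87) mm = 285.77 kN·m.
φM_n = 0.90 × 285.77 = 257.19 kN·m.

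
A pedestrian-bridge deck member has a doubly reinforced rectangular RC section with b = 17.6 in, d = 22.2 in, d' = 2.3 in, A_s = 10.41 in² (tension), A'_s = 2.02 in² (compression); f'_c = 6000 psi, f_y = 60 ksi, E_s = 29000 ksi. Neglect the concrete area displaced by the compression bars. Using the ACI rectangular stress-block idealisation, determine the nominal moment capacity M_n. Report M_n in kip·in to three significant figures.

M_n ≈ 12200 kip·in

Assume both steels yield.
a = (A_s − A'_s) f_y/(0.85 f'_c b) = (10.41 − 2.02) × 60/(0.85 × 6 × 17.6) = 5.608 in.
c = a/β₁ = 5.608/0.75 = 7.477 in; ε'_s = 0.003(c − d')/c = 0.0021 ≥ ε_y = 0.0021, so the compression steel yields.
M_n = (A_s − A'_s) f_y (d − a/2) + A'_s f_y (d − d') = 503.4 × (22.2 − 2.804) + 121.2 × (22.2 − 2.3) = 9763.9 + 2411.9 = 12175.8 kip·in.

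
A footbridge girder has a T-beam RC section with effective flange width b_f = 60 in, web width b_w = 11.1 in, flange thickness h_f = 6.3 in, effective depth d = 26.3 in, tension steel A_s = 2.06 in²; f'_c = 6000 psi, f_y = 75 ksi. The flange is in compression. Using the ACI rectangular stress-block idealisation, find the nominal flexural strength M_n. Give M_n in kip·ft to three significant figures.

M_n ≈ 335 kip·ft

Tension: T = A_s f_y = 2.06 × 75 = 154.5 kips.
Try a within the flange: a = T/(0.85 f'_c b_f) = 154.5/(0.85 × 6 × 60) = 0.505 in.
Since a = 0.505 ≤ h_f = 6.3 in, the stress block lies entirely in the flange; analyse as a rectangular beam of width b_f.
M_n = T(d − a/2) = 154.5 × (26.3 − 0.2525) = 4024.3 kip·in.
M_n = 4024.3/12 = 335.36 kip·ft.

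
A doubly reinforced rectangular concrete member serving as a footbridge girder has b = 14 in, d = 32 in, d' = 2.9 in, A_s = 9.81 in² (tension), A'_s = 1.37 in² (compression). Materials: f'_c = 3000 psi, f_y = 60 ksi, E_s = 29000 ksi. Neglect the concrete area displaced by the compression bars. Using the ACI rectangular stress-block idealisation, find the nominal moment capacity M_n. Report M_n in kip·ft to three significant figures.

Assume both steels yield.
a = (A_s − A'_s) f_y/(0.85 f'_c b) = (9.81 − 1.37) × 60/(0.85 × 3 × 14) = 14.185 in.
c = a/β₁ = 14.185/0.85 = 16.688 in; ε'_s = 0.003(c − d')/c = 0.0025 ≥ ε_y = 0.0021, so the compression steel yields.
M_n = (A_s − A'_s) f_y (d − a/2) + A'_s f_y (d − d') = 506.4 × (32 − 7.0925) + 82.2 × (32 − 2.9) = 12613.2 + 2392.0 = 15005.2 kip·in = 15005.2/12 = 1250.43 kip·ft.

M_n ≈ 1250 kip·ft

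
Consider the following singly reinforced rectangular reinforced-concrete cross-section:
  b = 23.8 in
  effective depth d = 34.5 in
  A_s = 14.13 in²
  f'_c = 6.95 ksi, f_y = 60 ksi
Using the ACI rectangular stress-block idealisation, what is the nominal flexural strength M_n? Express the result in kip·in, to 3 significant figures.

T = A_s f_y = 14.13 × 60 = 847.8 kips.
a = T/(0.85 f'_c b) = 847.8/(0.85 × 6.95 × 23.8) = 6.030 in.
M_n = T(d − a/2) = 847.8 × (34.5 − 3.015) = 26693.0 kip·in.

M_n ≈ 26700 kip·in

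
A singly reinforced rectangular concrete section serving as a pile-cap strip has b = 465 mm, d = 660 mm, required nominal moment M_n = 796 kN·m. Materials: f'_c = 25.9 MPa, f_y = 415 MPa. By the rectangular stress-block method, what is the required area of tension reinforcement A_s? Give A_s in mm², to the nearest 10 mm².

With M_n = 0.85 f'_c a b (d − a/2), solve the quadratic for a:
a = d − √(d² − 2M_n/(0.85 f'_c b)) = 660 − √(660² − 2 × 796×10⁶/(0.85 × 25.9 × 465)) = 130.77 mm.
A_s = 0.85 f'_c a b / f_y = 0.85 × 25.9 × 130.77 × 465 / 415 = 3225.8 mm².

A_s ≈ 3230 mm²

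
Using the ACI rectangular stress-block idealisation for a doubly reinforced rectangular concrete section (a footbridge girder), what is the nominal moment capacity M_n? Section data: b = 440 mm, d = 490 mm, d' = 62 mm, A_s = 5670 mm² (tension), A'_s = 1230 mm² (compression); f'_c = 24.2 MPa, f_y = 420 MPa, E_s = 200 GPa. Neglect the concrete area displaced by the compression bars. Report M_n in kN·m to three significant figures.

M_n ≈ 943 kN·m

Assume both tension and compression steel yield.
Net tension couple steel: A_s − A'_s = 4440 mm².
a = (A_s − A'_s) f_y / (0.85 f'_c b) = 1864800/(0.85 × 24.2 × 440) = 206.04 mm.
c = a/β₁ = 206.04/0.85 = 242.40 mm; ε'_s = 0.003(c − d')/c = 0.0022 ≥ f_y/E_s = 0.0021, so compression steel does yield.
M_n = (A_s − A'_s) f_y (d − a/2) + A'_s f_y (d − d') = [1864800 × (490 − 103.02) + 516600 × (490 − 62)] × 10⁻⁶ = 721.64 + 221.10 = 942.74 kN·m.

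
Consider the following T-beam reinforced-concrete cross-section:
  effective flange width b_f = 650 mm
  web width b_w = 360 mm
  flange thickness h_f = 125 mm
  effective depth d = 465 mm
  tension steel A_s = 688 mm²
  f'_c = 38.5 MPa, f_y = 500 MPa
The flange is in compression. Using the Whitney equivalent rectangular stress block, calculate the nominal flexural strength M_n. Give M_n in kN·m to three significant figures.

M_n ≈ 157 kN·m

Tension: T = A_s f_y = 688 × 500 = 344000 N.
Try a within the flange: a = T/(0.85 f'_c b_f) = 344000/(0.85 × 38.5 × 650) = 16.17 mm.
Since a = 16.17 ≤ h_f = 125 mm, the stress block lies entirely in the flange; analyse as a rectangular beam of width b_f.
M_n = T(d − a/2) = 344000 × (465 − 8.085) = 157.18 × 10⁶ N·mm.
M_n = 157.18 kN·m.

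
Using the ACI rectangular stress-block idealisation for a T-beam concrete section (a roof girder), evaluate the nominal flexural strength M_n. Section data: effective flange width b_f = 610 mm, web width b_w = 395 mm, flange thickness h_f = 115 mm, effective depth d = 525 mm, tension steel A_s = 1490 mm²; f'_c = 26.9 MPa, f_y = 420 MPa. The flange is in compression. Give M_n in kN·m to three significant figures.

M_n ≈ 315 kN·m

Tension: T = A_s f_y = 1490 × 420 = 625800 N.
Try a within the flange: a = T/(0.85 f'_c b_f) = 625800/(0.85 × 26.9 × 610) = 44.87 mm.
Since a = 44.87 ≤ h_f = 115 mm, the stress block lies entirely in the flange; analyse as a rectangular beam of width b_f.
M_n = T(d − a/2) = 625800 × (525 − 22.435) = 314.51 × 10⁶ N·mm.
M_n = 314.51 kN·m.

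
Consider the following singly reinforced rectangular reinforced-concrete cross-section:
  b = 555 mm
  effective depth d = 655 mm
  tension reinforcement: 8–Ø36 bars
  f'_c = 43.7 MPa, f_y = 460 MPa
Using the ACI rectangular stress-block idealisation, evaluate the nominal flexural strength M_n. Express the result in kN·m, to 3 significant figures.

A_s = 8 × 1018 = 8144 mm².
T = A_s f_y = 8144 × 460 = 3746240 N = 3746.24 kN.
From C = T: a = T/(0.85 f'_c b) = 3746240/(0.85 × 43.7 × 555) = 181.72 mm.
M_n = T(d − a/2) = 3746.24 kN × (655 − 90.86) mm = 2113.40 kN·m.

M_n ≈ 2110 kN·m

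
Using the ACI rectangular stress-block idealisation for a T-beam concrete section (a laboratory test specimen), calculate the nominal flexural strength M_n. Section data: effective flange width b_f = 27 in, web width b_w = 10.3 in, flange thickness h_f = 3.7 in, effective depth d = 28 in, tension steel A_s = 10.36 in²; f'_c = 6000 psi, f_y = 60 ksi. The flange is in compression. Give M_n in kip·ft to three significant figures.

Tension: T = A_s f_y = 10.36 × 60 = 621.6 kips.
Try a within the flange: a = T/(0.85 f'_c b_f) = 621.6/(0.85 × 6 × 27) = 4.514 in.
a = 4.514 > h_f = 3.7 in: the block extends into the web. Split into flange-overhang and web parts.
C_f = 0.85 f'_c (b_f − b_w) h_f = 0.85 × 6 × (27 − 10.3) × 3.7 = 315.1 kips.
Remaining web compression depth: a_w = (T − C_f)/(0.85 f'_c b_w) = (621.6 − 315.1)/(0.85 × 6 × 10.3) = 5.835 in.
M_n = C_f(d − h_f/2) + (T − C_f)(d − a_w/2) = 315.1 × (28 − 1.85) + 306.5 × (28 − 2.9175) = 8239.9 + 7687.8 = 15927.7 kip·in.
M_n = 15927.7/12 = 1327.31 kip·ft.

M_n ≈ 1330 kip·ft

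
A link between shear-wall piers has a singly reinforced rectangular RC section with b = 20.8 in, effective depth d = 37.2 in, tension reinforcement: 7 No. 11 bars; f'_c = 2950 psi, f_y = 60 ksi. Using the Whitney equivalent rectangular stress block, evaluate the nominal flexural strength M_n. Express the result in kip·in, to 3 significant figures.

M_n ≈ 20300 kip·in

A_s = 7 × 1.56 = 10.92 in².
T = A_s f_y = 10.92 × 60 = 655.2 kips.
a = T/(0.85 f'_c b) = 655.2/(0.85 × 2.95 × 20.8) = 12.562 in.
M_n = T(d − a/2) = 655.2 × (37.2 − 6.281) = 20258.1 kip·in.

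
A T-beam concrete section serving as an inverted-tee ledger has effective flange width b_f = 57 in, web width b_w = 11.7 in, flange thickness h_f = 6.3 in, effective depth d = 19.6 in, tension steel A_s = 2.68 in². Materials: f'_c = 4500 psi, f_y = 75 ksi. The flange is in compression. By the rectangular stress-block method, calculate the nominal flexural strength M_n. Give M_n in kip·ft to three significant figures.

Tension: T = A_s f_y = 2.68 × 75 = 201 kips.
Try a within the flange: a = T/(0.85 f'_c b_f) = 201/(0.85 × 4.5 × 57) = 0.922 in.
Since a = 0.922 ≤ h_f = 6.3 in, the stress block lies entirely in the flange; analyse as a rectangular beam of width b_f.
M_n = T(d − a/2) = 201 × (19.6 − 0.461) = 3846.9 kip·in.
M_n = 3846.9/12 = 320.58 kip·ft.

M_n ≈ 321 kip·ft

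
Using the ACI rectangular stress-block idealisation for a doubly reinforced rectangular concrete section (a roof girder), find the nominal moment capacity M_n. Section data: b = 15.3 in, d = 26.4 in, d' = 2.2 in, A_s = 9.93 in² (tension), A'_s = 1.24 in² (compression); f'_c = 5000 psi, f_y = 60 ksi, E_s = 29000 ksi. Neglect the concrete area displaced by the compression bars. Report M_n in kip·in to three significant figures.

Assume both steels yield.
a = (A_s − A'_s) f_y/(0.85 f'_c b) = (9.93 − 1.24) × 60/(0.85 × 5 × 15.3) = 8.018 in.
c = a/β₁ = 8.018/0.8 = 10.023 in; ε'_s = 0.003(c − d')/c = 0.0023 ≥ ε_y = 0.0021, so the compression steel yields.
M_n = (A_s − A'_s) f_y (d − a/2) + A'_s f_y (d − d') = 521.4 × (26.4 − 4.009) + 74.4 × (26.4 − 2.2) = 11674.7 + 1800.5 = 13475.2 kip·in.

M_n ≈ 13500 kip·in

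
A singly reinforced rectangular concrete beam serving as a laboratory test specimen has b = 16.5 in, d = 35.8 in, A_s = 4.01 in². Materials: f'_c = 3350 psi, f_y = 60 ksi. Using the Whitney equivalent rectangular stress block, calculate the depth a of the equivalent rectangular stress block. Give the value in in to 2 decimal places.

a ≈ 5.12 in

T = A_s f_y = 4.01 × 60 = 240.6 kips.
a = T/(0.85 f'_c b) = 240.6/(0.85 × 3.35 × 16.5) = 5.12 in.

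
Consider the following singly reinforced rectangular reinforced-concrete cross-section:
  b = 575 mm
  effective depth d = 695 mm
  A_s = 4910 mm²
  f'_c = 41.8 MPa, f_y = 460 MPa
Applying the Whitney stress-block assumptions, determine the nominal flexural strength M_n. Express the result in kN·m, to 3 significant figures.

T = A_s f_y = 4910 × 460 = 2258600 N = 2258.6 kN.
From C = T: a = T/(0.85 f'_c b) = 2258600/(0.85 × 41.8 × 575) = 110.55 mm.
M_n = T(d − a/2) = 2258.6 kN × (695 − 55.275) mm = 1444.88 kN·m.

M_n ≈ 1440 kN·m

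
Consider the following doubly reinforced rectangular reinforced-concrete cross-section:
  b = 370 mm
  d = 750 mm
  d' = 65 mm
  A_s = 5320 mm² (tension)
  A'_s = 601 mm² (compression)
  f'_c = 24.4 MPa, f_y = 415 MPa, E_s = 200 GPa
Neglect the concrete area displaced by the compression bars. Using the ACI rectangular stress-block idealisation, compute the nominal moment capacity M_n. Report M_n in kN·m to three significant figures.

M_n ≈ 1390 kN·m

Assume both tension and compression steel yield.
Net tension couple steel: A_s − A'_s = 4719 mm².
a = (A_s − A'_s) f_y / (0.85 f'_c b) = 1958385/(0.85 × 24.4 × 370) = 255.20 mm.
c = a/β₁ = 255.20/0.85 = 300.24 mm; ε'_s = 0.003(c − d')/c = 0.0024 ≥ f_y/E_s = 0.0021, so compression steel does yield.
M_n = (A_s − A'_s) f_y (d − a/2) + A'_s f_y (d − d') = [1958385 × (750 − 127.6) + 249415 × (750 − 65)] × 10⁻⁶ = 1218.90 + 170.85 = 1389.75 kN·m.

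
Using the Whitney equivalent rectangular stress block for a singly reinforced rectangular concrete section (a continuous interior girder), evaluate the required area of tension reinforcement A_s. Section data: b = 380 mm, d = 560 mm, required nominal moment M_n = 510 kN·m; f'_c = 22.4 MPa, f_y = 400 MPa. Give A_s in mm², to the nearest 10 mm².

A_s ≈ 2610 mm²

With M_n = 0.85 f'_c a b (d − a/2), solve the quadratic for a:
a = d − √(d² − 2M_n/(0.85 f'_c b)) = 560 − √(560² − 2 × 510×10⁶/(0.85 × 22.4 × 380)) = 144.52 mm.
A_s = 0.85 f'_c a b / f_y = 0.85 × 22.4 × 144.52 × 380 / 400 = 2614.1 mm².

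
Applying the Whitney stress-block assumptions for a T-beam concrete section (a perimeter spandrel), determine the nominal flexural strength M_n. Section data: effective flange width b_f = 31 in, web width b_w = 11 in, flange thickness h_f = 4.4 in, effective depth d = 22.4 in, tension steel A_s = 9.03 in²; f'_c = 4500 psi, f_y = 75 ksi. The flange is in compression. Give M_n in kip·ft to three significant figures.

Tension: T = A_s f_y = 9.03 × 75 = 677.25 kips.
Try a within the flange: a = T/(0.85 f'_c b_f) = 677.25/(0.85 × 4.5 × 31) = 5.712 in.
a = 5.712 > h_f = 4.4 in: the block extends into the web. Split into flange-overhang and web parts.
C_f = 0.85 f'_c (b_f − b_w) h_f = 0.85 × 4.5 × (31 − 11) × 4.4 = 336.6 kips.
Remaining web compression depth: a_w = (T − C_f)/(0.85 f'_c b_w) = (677.25 − 336.6)/(0.85 × 4.5 × 11) = 8.096 in.
M_n = C_f(d − h_f/2) + (T − C_f)(d − a_w/2) = 336.6 × (22.4 − 2.2) + 340.65 × (22.4 − 4.048) = 6799.3 + 6251.6 = 13050.9 kip·in.
M_n = 13050.9/12 = 1087.58 kip·ft.

M_n ≈ 1090 kip·ft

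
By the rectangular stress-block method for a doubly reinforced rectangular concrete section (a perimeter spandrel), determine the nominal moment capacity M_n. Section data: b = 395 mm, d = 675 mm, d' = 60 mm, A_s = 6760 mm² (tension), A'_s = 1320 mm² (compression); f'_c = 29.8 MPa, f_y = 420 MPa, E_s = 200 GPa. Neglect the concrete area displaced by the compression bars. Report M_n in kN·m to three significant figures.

M_n ≈ 1620 kN·m

Assume both tension and compression steel yield.
Net tension couple steel: A_s − A'_s = 5440 mm².
a = (A_s − A'_s) f_y / (0.85 f'_c b) = 2284800/(0.85 × 29.8 × 395) = 228.36 mm.
c = a/β₁ = 228.36/0.837 = 272.83 mm; ε'_s = 0.003(c − d')/c = 0.0023 ≥ f_y/E_s = 0.0021, so compression steel does yield.
M_n = (A_s − A'_s) f_y (d − a/2) + A'_s f_y (d − d') = [2284800 × (675 − 114.18) + 554400 × (675 − 60)] × 10⁻⁶ = 1281.36 + 340.96 = 1622.32 kN·m.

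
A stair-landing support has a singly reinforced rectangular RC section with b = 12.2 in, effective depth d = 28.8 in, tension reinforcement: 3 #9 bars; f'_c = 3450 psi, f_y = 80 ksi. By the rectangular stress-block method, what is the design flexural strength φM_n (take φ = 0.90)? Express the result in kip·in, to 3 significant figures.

φM_n ≈ 5500 kip·in

A_s = 3 × 1 = 3 in².
T = A_s f_y = 3 × 80 = 240 kips.
a = T/(0.85 f'_c b) = 240/(0.85 × 3.45 × 12.2) = 6.708 in.
M_n = T(d − a/2) = 240 × (28.8 − 3.354) = 6107.0 kip·in.
φM_n = 0.90 × 6107.0 = 5496.3 kip·in.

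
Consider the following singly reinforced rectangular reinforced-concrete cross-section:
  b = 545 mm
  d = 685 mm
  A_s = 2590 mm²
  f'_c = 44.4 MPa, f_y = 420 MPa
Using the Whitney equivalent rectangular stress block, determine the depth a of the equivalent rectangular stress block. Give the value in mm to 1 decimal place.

T = A_s f_y = 2590 × 420 = 1087800 N = 1087.8 kN.
Setting C = 0.85 f'_c a b equal to T: a = 1087800/(0.85 × 44.4 × 545) = 52.9 mm.

a ≈ 52.9 mm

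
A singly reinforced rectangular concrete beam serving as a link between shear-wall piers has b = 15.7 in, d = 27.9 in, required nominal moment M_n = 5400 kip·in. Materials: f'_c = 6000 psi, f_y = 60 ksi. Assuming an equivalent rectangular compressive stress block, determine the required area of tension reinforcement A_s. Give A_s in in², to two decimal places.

A_s ≈ 3.38 in²

From M_n = 0.85 f'_c a b (d − a/2):
a = d − √(d² − 2M_n/(0.85 f'_c b)) = 27.9 − √(27.9² − 2 × 5400/(0.85 × 6 × 15.7)) = 2.532 in.
A_s = 0.85 f'_c a b / f_y = 0.85 × 6 × 2.532 × 15.7 / 60 = 3.379 in².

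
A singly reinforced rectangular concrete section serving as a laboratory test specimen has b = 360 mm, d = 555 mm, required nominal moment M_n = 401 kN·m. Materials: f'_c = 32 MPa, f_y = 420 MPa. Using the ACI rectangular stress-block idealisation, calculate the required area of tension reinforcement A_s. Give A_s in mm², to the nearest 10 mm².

With M_n = 0.85 f'_c a b (d − a/2), solve the quadratic for a:
a = d − √(d² − 2M_n/(0.85 f'_c b)) = 555 − √(555² − 2 × 401×10⁶/(0.85 × 32 × 360)) = 79.48 mm.
A_s = 0.85 f'_c a b / f_y = 0.85 × 32 × 79.48 × 360 / 420 = 1853.0 mm².

A_s ≈ 1850 mm²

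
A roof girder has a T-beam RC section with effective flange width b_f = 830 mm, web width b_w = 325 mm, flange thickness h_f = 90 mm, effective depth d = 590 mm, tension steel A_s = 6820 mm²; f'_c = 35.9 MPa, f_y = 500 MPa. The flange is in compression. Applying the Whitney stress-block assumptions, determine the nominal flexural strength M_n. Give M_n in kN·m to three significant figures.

Tension: T = A_s f_y = 6820 × 500 = 3410000 N.
Try a within the flange: a = T/(0.85 f'_c b_f) = 3410000/(0.85 × 35.9 × 830) = 134.64 mm.
a = 134.64 > h_f = 90 mm: the block extends into the web. Split into flange-overhang and web parts.
C_f = 0.85 f'_c (b_f − b_w) h_f = 0.85 × 35.9 × (830 − 325) × 90 = 1386907 N.
Remaining web compression depth: a_w = (T − C_f)/(0.85 f'_c b_w) = (3410000 − 1386907)/(0.85 × 35.9 × 325) = 203.99 mm.
M_n = C_f(d − h_f/2) + (T − C_f)(d − a_w/2) = 1386907 × (590 − 45) + 2023093 × (590 − 101.995) = 755.86 + 987.28 = 1743.14 × 10⁶ N·mm.
M_n = 1743.14 kN·m.

M_n ≈ 1740 kN·m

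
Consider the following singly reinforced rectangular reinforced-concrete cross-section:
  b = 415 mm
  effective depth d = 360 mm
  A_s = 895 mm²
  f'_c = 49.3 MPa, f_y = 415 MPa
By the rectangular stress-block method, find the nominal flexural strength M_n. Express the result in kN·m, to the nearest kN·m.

T = A_s f_y = 895 × 415 = 371425 N = 371.425 kN.
From C = T: a = T/(0.85 f'_c b) = 371425/(0.85 × 49.3 × 415) = 21.36 mm.
M_n = T(d − a/2) = 371.425 kN × (360 − 10.68) mm = 129.75 kN·m.

M_n ≈ 130 kN·m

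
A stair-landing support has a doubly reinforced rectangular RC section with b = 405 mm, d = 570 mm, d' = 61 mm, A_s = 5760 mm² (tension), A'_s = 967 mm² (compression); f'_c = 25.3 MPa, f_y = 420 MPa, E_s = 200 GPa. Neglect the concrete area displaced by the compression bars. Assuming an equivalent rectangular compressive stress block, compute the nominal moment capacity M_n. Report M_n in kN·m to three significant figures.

M_n ≈ 1120 kN·m

Assume both tension and compression steel yield.
Net tension couple steel: A_s − A'_s = 4793 mm².
a = (A_s − A'_s) f_y / (0.85 f'_c b) = 2013060/(0.85 × 25.3 × 405) = 231.13 mm.
c = a/β₁ = 231.13/0.85 = 271.92 mm; ε'_s = 0.003(c − d')/c = 0.0023 ≥ f_y/E_s = 0.0021, so compression steel does yield.
M_n = (A_s − A'_s) f_y (d − a/2) + A'_s f_y (d − d') = [2013060 × (570 − 115.565) + 406140 × (570 − 61)] × 10⁻⁶ = 914.80 + 206.73 = 1121.53 kN·m.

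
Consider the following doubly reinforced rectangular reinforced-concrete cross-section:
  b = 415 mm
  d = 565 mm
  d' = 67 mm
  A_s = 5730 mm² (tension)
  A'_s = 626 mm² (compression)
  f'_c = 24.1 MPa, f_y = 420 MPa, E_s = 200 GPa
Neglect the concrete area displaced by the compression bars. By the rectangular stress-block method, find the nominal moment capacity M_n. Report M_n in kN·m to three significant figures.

M_n ≈ 1070 kN·m

Assume both tension and compression steel yield.
Net tension couple steel: A_s − A'_s = 5104 mm².
a = (A_s − A'_s) f_y / (0.85 f'_c b) = 2143680/(0.85 × 24.1 × 415) = 252.16 mm.
c = a/β₁ = 252.16/0.85 = 296.66 mm; ε'_s = 0.003(c − d')/c = 0.0023 ≥ f_y/E_s = 0.0021, so compression steel does yield.
M_n = (A_s − A'_s) f_y (d − a/2) + A'_s f_y (d − d') = [2143680 × (565 − 126.08) + 262920 × (565 − 67)] × 10⁻⁶ = 940.90 + 130.93 = 1071.83 kN·m.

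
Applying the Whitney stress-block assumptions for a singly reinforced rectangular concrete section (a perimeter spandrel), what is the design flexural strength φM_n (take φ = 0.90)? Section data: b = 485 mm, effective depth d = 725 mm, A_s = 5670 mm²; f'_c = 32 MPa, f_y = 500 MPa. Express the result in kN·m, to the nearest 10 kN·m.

φM_n ≈ 1580 kN·m

T = A_s f_y = 5670 × 500 = 2835000 N = 2835 kN.
From C = T: a = T/(0.85 f'_c b) = 2835000/(0.85 × 32 × 485) = 214.90 mm.
M_n = T(d − a/2) = 2835 kN × (725 − 107.45) mm = 1750.75 kN·m.
φM_n = 0.90 × 1750.75 = 1575.68 kN·m.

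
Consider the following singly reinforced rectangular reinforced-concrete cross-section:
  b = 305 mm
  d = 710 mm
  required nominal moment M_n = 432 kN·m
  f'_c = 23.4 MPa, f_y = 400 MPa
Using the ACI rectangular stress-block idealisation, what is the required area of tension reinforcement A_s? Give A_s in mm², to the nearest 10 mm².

With M_n = 0.85 f'_c a b (d − a/2), solve the quadratic for a:
a = d − √(d² − 2M_n/(0.85 f'_c b)) = 710 − √(710² − 2 × 432×10⁶/(0.85 × 23.4 × 305)) = 108.60 mm.
A_s = 0.85 f'_c a b / f_y = 0.85 × 23.4 × 108.60 × 305 / 400 = 1647.0 mm².

A_s ≈ 1650 mm²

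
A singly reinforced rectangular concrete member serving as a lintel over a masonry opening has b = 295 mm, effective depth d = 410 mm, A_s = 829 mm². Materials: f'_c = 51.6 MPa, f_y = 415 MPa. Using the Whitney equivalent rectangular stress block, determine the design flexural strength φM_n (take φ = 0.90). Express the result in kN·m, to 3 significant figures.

T = A_s f_y = 829 × 415 = 344035 N = 344.035 kN.
From C = T: a = T/(0.85 f'_c b) = 344035/(0.85 × 51.6 × 295) = 26.59 mm.
M_n = T(d − a/2) = 344.035 kN × (410 − 13.295) mm = 136.48 kN·m.
φM_n = 0.90 × 136.48 = 122.83 kN·m.

φM_n ≈ 123 kN·m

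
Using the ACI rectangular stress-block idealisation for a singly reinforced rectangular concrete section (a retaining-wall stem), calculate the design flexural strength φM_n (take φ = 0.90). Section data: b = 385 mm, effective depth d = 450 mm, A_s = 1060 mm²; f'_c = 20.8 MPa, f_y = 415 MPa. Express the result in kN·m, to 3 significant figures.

T = A_s f_y = 1060 × 415 = 439900 N = 439.9 kN.
From C = T: a = T/(0.85 f'_c b) = 439900/(0.85 × 20.8 × 385) = 64.63 mm.
M_n = T(d − a/2) = 439.9 kN × (450 − 32.315) mm = 183.74 kN·m.
φM_n = 0.90 × 183.74 = 165.37 kN·m.

φM_n ≈ 165 kN·m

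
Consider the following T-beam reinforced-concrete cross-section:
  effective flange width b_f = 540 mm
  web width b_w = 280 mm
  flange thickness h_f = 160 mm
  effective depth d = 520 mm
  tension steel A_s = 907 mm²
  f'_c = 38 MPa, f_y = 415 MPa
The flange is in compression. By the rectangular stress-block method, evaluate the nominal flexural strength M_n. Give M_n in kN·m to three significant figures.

M_n ≈ 192 kN·m

Tension: T = A_s f_y = 907 × 415 = 376405 N.
Try a within the flange: a = T/(0.85 f'_c b_f) = 376405/(0.85 × 38 × 540) = 21.58 mm.
Since a = 21.58 ≤ h_f = 160 mm, the stress block lies entirely in the flange; analyse as a rectangular beam of width b_f.
M_n = T(d − a/2) = 376405 × (520 − 10.79) = 191.67 × 10⁶ N·mm.
M_n = 191.67 kN·m.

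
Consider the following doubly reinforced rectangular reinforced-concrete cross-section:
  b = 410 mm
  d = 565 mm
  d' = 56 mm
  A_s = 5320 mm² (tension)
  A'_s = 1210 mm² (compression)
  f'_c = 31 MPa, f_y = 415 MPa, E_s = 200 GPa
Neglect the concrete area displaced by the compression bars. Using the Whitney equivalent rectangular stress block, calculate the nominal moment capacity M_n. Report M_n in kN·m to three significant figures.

M_n ≈ 1080 kN·m

Assume both tension and compression steel yield.
Net tension couple steel: A_s − A'_s = 4110 mm².
a = (A_s − A'_s) f_y / (0.85 f'_c b) = 1705650/(0.85 × 31 × 410) = 157.88 mm.
c = a/β₁ = 157.88/0.829 = 190.45 mm; ε'_s = 0.003(c − d')/c = 0.0021 ≥ f_y/E_s = 0.0021, so compression steel does yield.
M_n = (A_s − A'_s) f_y (d − a/2) + A'_s f_y (d − d') = [1705650 × (565 − 78.94) + 502150 × (565 − 56)] × 10⁻⁶ = 829.05 + 255.59 = 1084.64 kN·m.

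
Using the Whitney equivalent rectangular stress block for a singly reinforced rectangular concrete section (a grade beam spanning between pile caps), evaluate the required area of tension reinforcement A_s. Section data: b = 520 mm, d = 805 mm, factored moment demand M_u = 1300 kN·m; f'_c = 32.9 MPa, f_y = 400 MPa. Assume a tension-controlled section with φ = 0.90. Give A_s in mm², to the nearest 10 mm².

M_n = M_u/φ = 1300/0.90 = 1444.44 kN·m.
With M_n = 0.85 f'_c a b (d − a/2), solve the quadratic for a:
a = d − √(d² − 2M_n/(0.85 f'_c b)) = 805 − √(805² − 2 × 1444.44×10⁶/(0.85 × 32.9 × 520)) = 134.65 mm.
A_s = 0.85 f'_c a b / f_y = 0.85 × 32.9 × 134.65 × 520 / 400 = 4895.1 mm².

A_s ≈ 4900 mm²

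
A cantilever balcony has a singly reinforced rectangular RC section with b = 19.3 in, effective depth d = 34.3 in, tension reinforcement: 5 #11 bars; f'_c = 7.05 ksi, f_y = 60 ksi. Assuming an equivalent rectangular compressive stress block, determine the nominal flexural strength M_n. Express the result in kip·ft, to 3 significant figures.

M_n ≈ 1260 kip·ft

A_s = 5 × 1.56 = 7.8 in².
T = A_s f_y = 7.8 × 60 = 468 kips.
a = T/(0.85 f'_c b) = 468/(0.85 × 7.05 × 19.3) = 4.047 in.
M_n = T(d − a/2) = 468 × (34.3 − 2.0235) = 15105.4 kip·in = 15105.4/12 = 1258.78 kip·ft.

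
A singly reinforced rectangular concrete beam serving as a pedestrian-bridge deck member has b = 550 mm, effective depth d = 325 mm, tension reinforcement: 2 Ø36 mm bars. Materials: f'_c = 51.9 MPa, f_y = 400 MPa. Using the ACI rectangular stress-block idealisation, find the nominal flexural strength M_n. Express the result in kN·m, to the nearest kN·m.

A_s = 2 × 1018 = 2036 mm².
T = A_s f_y = 2036 × 400 = 814400 N = 814.4 kN.
From C = T: a = T/(0.85 f'_c b) = 814400/(0.85 × 51.9 × 550) = 33.57 mm.
M_n = T(d − a/2) = 814.4 kN × (325 − 16.785) mm = 251.01 kN·m.

M_n ≈ 251 kN·m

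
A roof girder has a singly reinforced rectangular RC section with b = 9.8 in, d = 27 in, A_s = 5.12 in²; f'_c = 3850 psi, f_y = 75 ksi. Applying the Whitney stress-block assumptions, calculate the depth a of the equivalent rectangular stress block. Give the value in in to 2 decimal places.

a ≈ 11.97 in

T = A_s f_y = 5.12 × 75 = 384 kips.
a = T/(0.85 f'_c b) = 384/(0.85 × 3.85 × 9.8) = 11.97 in.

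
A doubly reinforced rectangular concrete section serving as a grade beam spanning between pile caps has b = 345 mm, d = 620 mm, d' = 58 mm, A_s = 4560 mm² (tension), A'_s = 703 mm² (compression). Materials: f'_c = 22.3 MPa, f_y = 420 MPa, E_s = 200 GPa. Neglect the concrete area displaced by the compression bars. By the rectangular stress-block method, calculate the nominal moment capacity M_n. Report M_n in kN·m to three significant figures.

M_n ≈ 970 kN·m

Assume both tension and compression steel yield.
Net tension couple steel: A_s − A'_s = 3857 mm².
a = (A_s − A'_s) f_y / (0.85 f'_c b) = 1619940/(0.85 × 22.3 × 345) = 247.72 mm.
c = a/β₁ = 247.72/0.85 = 291.44 mm; ε'_s = 0.003(c − d')/c = 0.0024 ≥ f_y/E_s = 0.0021, so compression steel does yield.
M_n = (A_s − A'_s) f_y (d − a/2) + A'_s f_y (d − d') = [1619940 × (620 − 123.86) + 295260 × (620 − 58)] × 10⁻⁶ = 803.72 + 165.94 = 969.66 kN·m.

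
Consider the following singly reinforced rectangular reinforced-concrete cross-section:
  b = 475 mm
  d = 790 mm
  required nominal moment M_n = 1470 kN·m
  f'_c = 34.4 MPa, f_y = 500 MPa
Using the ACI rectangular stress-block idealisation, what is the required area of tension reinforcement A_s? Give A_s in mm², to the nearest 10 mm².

A_s ≈ 4110 mm²

With M_n = 0.85 f'_c a b (d − a/2), solve the quadratic for a:
a = d − √(d² − 2M_n/(0.85 f'_c b)) = 790 − √(790² − 2 × 1470×10⁶/(0.85 × 34.4 × 475)) = 147.80 mm.
A_s = 0.85 f'_c a b / f_y = 0.85 × 34.4 × 147.80 × 475 / 500 = 4105.6 mm².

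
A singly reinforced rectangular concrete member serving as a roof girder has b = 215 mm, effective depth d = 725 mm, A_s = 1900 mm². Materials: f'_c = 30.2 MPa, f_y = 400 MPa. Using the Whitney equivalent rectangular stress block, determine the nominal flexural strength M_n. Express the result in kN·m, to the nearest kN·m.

M_n ≈ 499 kN·m

T = A_s f_y = 1900 × 400 = 760000 N = 760 kN.
From C = T: a = T/(0.85 f'_c b) = 760000/(0.85 × 30.2 × 215) = 137.70 mm.
M_n = T(d − a/2) = 760 kN × (725 − 68.85) mm = 498.67 kN·m.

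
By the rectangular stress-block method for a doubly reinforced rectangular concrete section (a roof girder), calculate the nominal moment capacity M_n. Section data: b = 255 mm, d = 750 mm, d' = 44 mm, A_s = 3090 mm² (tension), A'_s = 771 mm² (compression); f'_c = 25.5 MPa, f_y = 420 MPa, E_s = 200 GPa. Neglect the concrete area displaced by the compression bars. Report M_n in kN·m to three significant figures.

M_n ≈ 873 kN·m

Assume both tension and compression steel yield.
Net tension couple steel: A_s − A'_s = 2319 mm².
a = (A_s − A'_s) f_y / (0.85 f'_c b) = 973980/(0.85 × 25.5 × 255) = 176.22 mm.
c = a/β₁ = 176.22/0.85 = 207.32 mm; ε'_s = 0.003(c − d')/c = 0.0024 ≥ f_y/E_s = 0.0021, so compression steel does yield.
M_n = (A_s − A'_s) f_y (d − a/2) + A'_s f_y (d − d') = [973980 × (750 − 88.11) + 323820 × (750 − 44)] × 10⁻⁶ = 644.67 + 228.62 = 873.29 kN·m.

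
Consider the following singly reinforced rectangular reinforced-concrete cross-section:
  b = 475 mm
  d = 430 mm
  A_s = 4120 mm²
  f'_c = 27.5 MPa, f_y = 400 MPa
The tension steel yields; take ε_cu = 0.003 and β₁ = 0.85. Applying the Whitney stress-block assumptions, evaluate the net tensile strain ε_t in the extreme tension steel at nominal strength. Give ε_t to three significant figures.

ε_t ≈ 0.00439

a = A_s f_y/(0.85 f'_c b) = 148.43 mm.
β₁ = 0.85, so c = a/β₁ = 148.43/0.85 = 174.62 mm.
From the linear strain diagram with ε_cu = 0.003: ε_t = 0.003 (d − c)/c = 0.003 × (430 − 174.62)/174.62 = 0.00439.
ε_t is between 0.004 and 0.005 — transition zone.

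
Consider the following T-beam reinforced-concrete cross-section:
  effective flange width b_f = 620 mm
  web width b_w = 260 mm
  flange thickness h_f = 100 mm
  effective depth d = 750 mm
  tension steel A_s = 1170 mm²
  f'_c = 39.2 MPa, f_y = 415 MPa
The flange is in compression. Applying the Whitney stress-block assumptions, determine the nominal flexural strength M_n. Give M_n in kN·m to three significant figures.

M_n ≈ 358 kN·m

Tension: T = A_s f_y = 1170 × 415 = 485550 N.
Try a within the flange: a = T/(0.85 f'_c b_f) = 485550/(0.85 × 39.2 × 620) = 23.50 mm.
Since a = 23.50 ≤ h_f = 100 mm, the stress block lies entirely in the flange; analyse as a rectangular beam of width b_f.
M_n = T(d − a/2) = 485550 × (750 − 11.75) = 358.46 × 10⁶ N·mm.
M_n = 358.46 kN·m.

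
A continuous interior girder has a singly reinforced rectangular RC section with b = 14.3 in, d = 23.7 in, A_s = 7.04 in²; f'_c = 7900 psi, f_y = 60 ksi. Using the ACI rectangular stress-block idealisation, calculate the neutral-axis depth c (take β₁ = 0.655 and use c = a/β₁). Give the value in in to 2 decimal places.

T = A_s f_y = 7.04 × 60 = 422.4 kips.
a = T/(0.85 f'_c b) = 422.4/(0.85 × 7.9 × 14.3) = 4.3989 in.
With β₁ = 0.655, c = a/β₁ = 4.3989/0.655 = 6.72 in.

c ≈ 6.72 in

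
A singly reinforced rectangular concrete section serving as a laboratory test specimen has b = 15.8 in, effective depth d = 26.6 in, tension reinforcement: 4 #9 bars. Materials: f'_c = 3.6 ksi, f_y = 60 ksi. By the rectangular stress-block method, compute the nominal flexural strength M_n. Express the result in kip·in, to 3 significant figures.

M_n ≈ 5790 kip·in

A_s = 4 × 1 = 4 in².
T = A_s f_y = 4 × 60 = 240 kips.
a = T/(0.85 f'_c b) = 240/(0.85 × 3.6 × 15.8) = 4.964 in.
M_n = T(d − a/2) = 240 × (26.6 − 2.482) = 5788.3 kip·in.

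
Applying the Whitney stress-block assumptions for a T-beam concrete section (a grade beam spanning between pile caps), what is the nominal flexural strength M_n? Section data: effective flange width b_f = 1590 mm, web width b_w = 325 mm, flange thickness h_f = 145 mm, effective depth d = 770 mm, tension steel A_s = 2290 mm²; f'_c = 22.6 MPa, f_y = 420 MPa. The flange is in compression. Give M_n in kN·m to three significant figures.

M_n ≈ 725 kN·m

Tension: T = A_s f_y = 2290 × 420 = 961800 N.
Try a within the flange: a = T/(0.85 f'_c b_f) = 961800/(0.85 × 22.6 × 1590) = 31.49 mm.
Since a = 31.49 ≤ h_f = 145 mm, the stress block lies entirely in the flange; analyse as a rectangular beam of width b_f.
M_n = T(d − a/2) = 961800 × (770 − 15.745) = 725.44 × 10⁶ N·mm.
M_n = 725.44 kN·m.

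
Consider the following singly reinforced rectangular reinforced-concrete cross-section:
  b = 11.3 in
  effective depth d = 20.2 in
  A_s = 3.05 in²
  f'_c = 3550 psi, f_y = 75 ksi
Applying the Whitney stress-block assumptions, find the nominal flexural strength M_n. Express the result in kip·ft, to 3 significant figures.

T = A_s f_y = 3.05 × 75 = 228.75 kips.
a = T/(0.85 f'_c b) = 228.75/(0.85 × 3.55 × 11.3) = 6.709 in.
M_n = T(d − a/2) = 228.75 × (20.2 − 3.3545) = 3853.4 kip·in = 3853.4/12 = 321.12 kip·ft.

M_n ≈ 321 kip·ft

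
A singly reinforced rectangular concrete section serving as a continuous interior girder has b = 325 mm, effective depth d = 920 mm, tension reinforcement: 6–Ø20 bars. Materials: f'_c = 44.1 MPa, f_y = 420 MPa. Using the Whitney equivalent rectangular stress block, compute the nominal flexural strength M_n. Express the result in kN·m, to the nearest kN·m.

M_n ≈ 702 kN·m

A_s = 6 × 314 = 1884 mm².
T = A_s f_y = 1884 × 420 = 791280 N = 791.28 kN.
From C = T: a = T/(0.85 f'_c b) = 791280/(0.85 × 44.1 × 325) = 64.95 mm.
M_n = T(d − a/2) = 791.28 kN × (920 − 32.475) mm = 702.28 kN·m.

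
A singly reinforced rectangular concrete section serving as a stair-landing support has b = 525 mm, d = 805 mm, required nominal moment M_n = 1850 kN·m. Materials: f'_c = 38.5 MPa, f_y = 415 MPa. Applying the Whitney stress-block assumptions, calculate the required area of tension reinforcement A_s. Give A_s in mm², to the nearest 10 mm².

A_s ≈ 6100 mm²

With M_n = 0.85 f'_c a b (d − a/2), solve the quadratic for a:
a = d − √(d² − 2M_n/(0.85 f'_c b)) = 805 − √(805² − 2 × 1850×10⁶/(0.85 × 38.5 × 525)) = 147.23 mm.
A_s = 0.85 f'_c a b / f_y = 0.85 × 38.5 × 147.23 × 525 / 415 = 6095.2 mm².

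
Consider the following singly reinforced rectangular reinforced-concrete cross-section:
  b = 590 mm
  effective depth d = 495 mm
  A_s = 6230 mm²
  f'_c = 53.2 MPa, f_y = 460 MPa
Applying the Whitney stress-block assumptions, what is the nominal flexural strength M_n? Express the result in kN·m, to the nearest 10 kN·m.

M_n ≈ 1260 kN·m

T = A_s f_y = 6230 × 460 = 2865800 N = 2865.8 kN.
From C = T: a = T/(0.85 f'_c b) = 2865800/(0.85 × 53.2 × 590) = 107.41 mm.
M_n = T(d − a/2) = 2865.8 kN × (495 − 53.705) mm = 1264.66 kN·m.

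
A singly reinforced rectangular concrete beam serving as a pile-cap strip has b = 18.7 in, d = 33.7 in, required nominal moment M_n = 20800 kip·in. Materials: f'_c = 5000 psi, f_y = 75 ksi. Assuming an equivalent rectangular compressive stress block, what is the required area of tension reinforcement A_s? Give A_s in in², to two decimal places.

A_s ≈ 9.49 in²

From M_n = 0.85 f'_c a b (d − a/2):
a = d − √(d² − 2M_n/(0.85 f'_c b)) = 33.7 − √(33.7² − 2 × 20800/(0.85 × 5 × 18.7)) = 8.956 in.
A_s = 0.85 f'_c a b / f_y = 0.85 × 5 × 8.956 × 18.7 / 75 = 9.490 in².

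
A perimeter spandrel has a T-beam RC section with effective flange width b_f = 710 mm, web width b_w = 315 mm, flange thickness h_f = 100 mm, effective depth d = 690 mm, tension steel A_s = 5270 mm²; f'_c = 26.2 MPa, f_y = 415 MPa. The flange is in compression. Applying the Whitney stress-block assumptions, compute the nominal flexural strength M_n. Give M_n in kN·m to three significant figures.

M_n ≈ 1340 kN·m

Tension: T = A_s f_y = 5270 × 415 = 2187050 N.
Try a within the flange: a = T/(0.85 f'_c b_f) = 2187050/(0.85 × 26.2 × 710) = 138.32 mm.
a = 138.32 > h_f = 100 mm: the block extends into the web. Split into flange-overhang and web parts.
C_f = 0.85 f'_c (b_f − b_w) h_f = 0.85 × 26.2 × (710 − 315) × 100 = 879665 N.
Remaining web compression depth: a_w = (T − C_f)/(0.85 f'_c b_w) = (2187050 − 879665)/(0.85 × 26.2 × 315) = 186.37 mm.
M_n = C_f(d − h_f/2) + (T − C_f)(d − a_w/2) = 879665 × (690 − 50) + 1307385 × (690 − 93.185) = 562.99 + 780.27 = 1343.26 × 10⁶ N·mm.
M_n = 1343.26 kN·m.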